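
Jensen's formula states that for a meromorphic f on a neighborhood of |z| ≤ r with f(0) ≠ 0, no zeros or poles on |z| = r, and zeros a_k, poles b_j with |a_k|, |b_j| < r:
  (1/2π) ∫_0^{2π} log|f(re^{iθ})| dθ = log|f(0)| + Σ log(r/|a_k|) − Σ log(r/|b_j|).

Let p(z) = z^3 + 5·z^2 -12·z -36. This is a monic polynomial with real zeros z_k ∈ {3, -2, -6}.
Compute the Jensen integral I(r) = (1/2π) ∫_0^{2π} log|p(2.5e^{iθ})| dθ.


Zeros: -6, -2, 3; r = 2.5.
Inside |z| < r: -2. Outside (|z| ≥ r): -6, 3.
p(0) = -36, so log|p(0)| = log(36) = 3.5835.
Apply Jensen: I(r) = log|p(0)| + Σ_k log(r/|z_k|), summed over zeros inside |z| < r.
  log(r/|z_k|) for z_k = -2: log(2.5/2) = 0.2231
  Outside zeros (-6, 3) contribute nothing to the Jensen sum.
Sum over inside zeros: 0.2231.
I(r) = log|p(0)| + (inside sum) = 3.5835 + 0.2231 = 3.8067.
Note: since some zeros are outside |z| ≤ r, the simplified n·log(r) form does NOT apply — only the inside zeros contribute.

I(r) ≈ 3.8067.


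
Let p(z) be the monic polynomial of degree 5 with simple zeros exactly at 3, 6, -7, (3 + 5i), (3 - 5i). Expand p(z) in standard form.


The polynomial is p(z) = ∏_{α ∈ S} (z − α), where S = {3, 6, -7, (3 + 5i), (3 - 5i)}.
Expanding the product yields: p(z) = z^5 -8·z^4 + z^3 + 328·z^2 -2286·z + 4284.
Note conjugate pairs combine to real quadratics: (z − (3+5i))(z − (3−5i)) = z² − 6z + 34.
The resulting polynomial has degree 5 and real coefficients as required.

p(z) = z^5 -8·z^4 + z^3 + 328·z^2 -2286·z + 4284.


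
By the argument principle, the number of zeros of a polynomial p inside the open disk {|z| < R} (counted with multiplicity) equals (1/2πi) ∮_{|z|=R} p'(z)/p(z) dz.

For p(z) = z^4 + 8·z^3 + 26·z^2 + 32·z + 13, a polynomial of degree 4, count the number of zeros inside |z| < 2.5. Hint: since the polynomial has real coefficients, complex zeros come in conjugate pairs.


The zeros of p are: -1, -1, (-3 + 2i), (-3 - 2i).
Their magnitudes are: 1, 1, 3.606, 3.606.
Zeros with |z| < R = 2.5: -1, -1.
Count = 2.
By the argument principle, (1/2πi) ∮_{|z|=R} p'(z)/p(z) dz equals exactly this count.

Number of zeros inside |z| < 2.5: 2.


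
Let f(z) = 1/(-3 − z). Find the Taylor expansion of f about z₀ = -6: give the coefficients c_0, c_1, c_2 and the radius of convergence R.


Let w = z − z₀, so z = z₀ + w.
Then -3 − z = -3 − (z₀ + w) = (-3 − z₀) − w = 3 − w.
f(z) = 1/(3 − w) = (1/(3)) · 1/(1 − w/(3)) = Σ_{n≥0} w^n / (3)^(n+1).
So c_n = 1/(3)^(n+1):
  c_0 = 1/(3)^1 = 1/3.
  c_1 = 1/(3)^2 = 1/9.
  c_2 = 1/(3)^3 = 1/27.
The series is valid for |w/d| < 1, i.e. |z − z₀| < |d|.
Radius of convergence: R = |-3 − z₀| = |3| = 3 (distance from z₀ to the singularity z = -3).

c_0 = 1/3, c_1 = 1/9, c_2 = 1/27; R = 3.


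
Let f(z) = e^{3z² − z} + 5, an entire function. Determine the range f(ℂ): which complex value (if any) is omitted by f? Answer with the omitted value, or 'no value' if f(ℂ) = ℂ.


Little Picard bounds the complement of f(ℂ) to at most one point.
The exponent g(z) = 3z² − z is a nonconstant polynomial, hence surjective onto ℂ. So e^{g(z)} takes every value in {e^w : w ∈ ℂ} = ℂ ∖ {0}. Adding 5 shifts the range to ℂ ∖ {5}. f omits exactly 5.

Omitted value: 5.


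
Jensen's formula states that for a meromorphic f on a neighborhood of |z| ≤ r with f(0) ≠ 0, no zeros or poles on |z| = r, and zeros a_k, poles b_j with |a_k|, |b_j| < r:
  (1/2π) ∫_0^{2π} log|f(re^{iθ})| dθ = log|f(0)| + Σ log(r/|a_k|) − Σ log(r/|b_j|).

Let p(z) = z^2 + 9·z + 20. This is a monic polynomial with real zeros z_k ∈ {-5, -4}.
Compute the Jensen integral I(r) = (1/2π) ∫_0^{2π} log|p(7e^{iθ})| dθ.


Zeros: -5, -4; r = 7.
Inside |z| < r: -5, -4. Outside (|z| ≥ r): ∅.
p(0) = 20, so log|p(0)| = log(20) = 2.9957.
Apply Jensen: I(r) = log|p(0)| + Σ_k log(r/|z_k|), summed over zeros inside |z| < r.
  log(r/|z_k|) for z_k = -5: log(7/5) = 0.3365
  log(r/|z_k|) for z_k = -4: log(7/4) = 0.5596
Sum over inside zeros: 0.8961.
I(r) = log|p(0)| + (inside sum) = 2.9957 + 0.8961 = 3.8918.
Closed form (all zeros inside, monic): I(r) = n·log(r) = 2·log(7) = 3.8918. ✓

I(r) ≈ 3.8918.


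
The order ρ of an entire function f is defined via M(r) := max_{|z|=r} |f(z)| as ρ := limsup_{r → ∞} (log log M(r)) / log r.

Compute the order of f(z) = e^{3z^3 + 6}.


|e^{3z^3 + 6}| = e^{Re(3·z^3) + 6} ≤ e^{3|z|^3 + 6} = e^{3r^3 + 6} on |z| = r, so ρ ≤ 3. Choosing z on |z|=r so that 3·z^3 is real positive (always possible by picking arg z appropriately) gives |f(z)| = e^{3r^3 + 6}, matching the bound. The additive constant 6 does not affect log log M(r) ~ 3·log r. Hence ρ = 3.
Therefore ρ = 3.

Order ρ = 3.


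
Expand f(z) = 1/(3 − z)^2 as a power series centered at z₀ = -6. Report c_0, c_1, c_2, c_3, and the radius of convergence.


Let w = z − z₀, so z = z₀ + w.
Then 3 − z = 3 − (z₀ + w) = (3 − z₀) − w = 9 − w.
f(z) = 1/(9 − w)^2 = (1/(9)^2) · (1 − w/(9))^{−2}.
By the binomial series (1−u)^{−2} = Σ_{n≥0} C(n+1, 1) u^n for |u|<1, with u = w/(9):
  c_n = C(n+1, 1) / (9)^(n+2).
  c_0 = 1/(9)^2 = 1/81.
  c_1 = 2/(9)^3 = 2/729.
  c_2 = 3/(9)^4 = 1/2187.
  c_3 = 4/(9)^5 = 4/59049.
The series is valid for |w/d| < 1, i.e. |z − z₀| < |d|.
Radius of convergence: R = |3 − z₀| = |9| = 9 (distance from z₀ to the singularity z = 3).

c_0 = 1/81, c_1 = 2/729, c_2 = 1/2187, c_3 = 4/59049; R = 9.


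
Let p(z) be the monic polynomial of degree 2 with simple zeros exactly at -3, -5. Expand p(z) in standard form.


The polynomial is p(z) = ∏_{α ∈ S} (z − α), where S = {-3, -5}.
Expanding the product yields: p(z) = z^2 + 8·z + 15.
The resulting polynomial has degree 2 and real coefficients as required.

p(z) = z^2 + 8·z + 15.


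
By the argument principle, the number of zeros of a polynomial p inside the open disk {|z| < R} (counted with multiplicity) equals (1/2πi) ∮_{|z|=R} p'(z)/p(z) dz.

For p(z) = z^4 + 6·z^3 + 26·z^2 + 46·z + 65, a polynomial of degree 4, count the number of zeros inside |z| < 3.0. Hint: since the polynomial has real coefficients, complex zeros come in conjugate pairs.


The zeros of p are: (-2 + 3i), (-2 - 3i), (-1 + 2i), (-1 - 2i).
Their magnitudes are: 3.606, 3.606, 2.236, 2.236.
Zeros with |z| < R = 3.0: (-1 + 2i), (-1 - 2i).
Count = 2.
By the argument principle, (1/2πi) ∮_{|z|=R} p'(z)/p(z) dz equals exactly this count.

Number of zeros inside |z| < 3.0: 2.


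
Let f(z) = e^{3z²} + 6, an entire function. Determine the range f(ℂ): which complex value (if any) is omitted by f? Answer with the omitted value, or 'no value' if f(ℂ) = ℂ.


Little Picard bounds the complement of f(ℂ) to at most one point.
The exponent g(z) = 3z² is a nonconstant polynomial, hence surjective onto ℂ. So e^{g(z)} takes every value in {e^w : w ∈ ℂ} = ℂ ∖ {0}. Adding 6 shifts the range to ℂ ∖ {6}. f omits exactly 6.

Omitted value: 6.


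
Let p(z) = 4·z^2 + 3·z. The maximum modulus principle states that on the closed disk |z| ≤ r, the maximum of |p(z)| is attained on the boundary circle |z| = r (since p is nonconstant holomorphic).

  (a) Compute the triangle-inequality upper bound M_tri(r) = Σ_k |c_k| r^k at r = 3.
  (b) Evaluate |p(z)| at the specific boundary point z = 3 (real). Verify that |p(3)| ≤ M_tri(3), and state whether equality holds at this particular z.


Coefficients: c_0 = 0, c_1 = 3, c_2 = 4. Radius r = 3.
Part (a). Triangle bound: M_tri(r) = Σ_k |c_k| r^k
  = |0|·3^0 + |3|·3^1 + |4|·3^2
  = 0 + 9 + 36 = 45.
This bounds M(r) := max_{|z|=r} |p(z)| from above; equality holds iff all terms c_k z^k can be made to align in phase at a single z on |z|=r.
Part (b). At z = 3 (real, on the circle |z| = r):
  p(3) = (0)·3^0 + (3)·3^1 + (4)·3^2 = 45.
  |p(3)| = 45.
Since all nonzero coefficients share the same sign, |p(3)| = 45 = M_tri(3); the triangle bound is attained at z = 3, so in fact M(r) = 45.

M_tri(3) = 45; |p(3)| = 45; equality at z=3: yes.


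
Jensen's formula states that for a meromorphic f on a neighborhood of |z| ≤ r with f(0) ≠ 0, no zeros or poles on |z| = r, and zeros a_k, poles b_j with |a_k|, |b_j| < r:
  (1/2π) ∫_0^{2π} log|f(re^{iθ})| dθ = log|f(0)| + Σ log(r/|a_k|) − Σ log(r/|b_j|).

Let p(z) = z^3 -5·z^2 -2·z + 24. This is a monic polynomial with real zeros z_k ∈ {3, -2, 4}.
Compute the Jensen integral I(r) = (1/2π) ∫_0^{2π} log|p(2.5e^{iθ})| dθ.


Zeros: -2, 3, 4; r = 2.5.
Inside |z| < r: -2. Outside (|z| ≥ r): 3, 4.
p(0) = 24, so log|p(0)| = log(24) = 3.1781.
Apply Jensen: I(r) = log|p(0)| + Σ_k log(r/|z_k|), summed over zeros inside |z| < r.
  log(r/|z_k|) for z_k = -2: log(2.5/2) = 0.2231
  Outside zeros (3, 4) contribute nothing to the Jensen sum.
Sum over inside zeros: 0.2231.
I(r) = log|p(0)| + (inside sum) = 3.1781 + 0.2231 = 3.4012.
Note: since some zeros are outside |z| ≤ r, the simplified n·log(r) form does NOT apply — only the inside zeros contribute.

I(r) ≈ 3.4012.


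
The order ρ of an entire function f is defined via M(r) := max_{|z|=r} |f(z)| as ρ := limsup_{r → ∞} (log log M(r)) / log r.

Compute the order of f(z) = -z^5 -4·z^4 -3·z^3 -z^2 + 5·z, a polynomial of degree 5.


|f(z)| ≤ Σ|c_k|·r^k = O(r^5) as r → ∞. Polynomial growth is O(e^{r^ε}) for every ε > 0 (since r^5/e^{r^ε} → 0), so ρ ≤ ε for all ε > 0, i.e. ρ = 0. Every nonconstant polynomial has order 0.
Therefore ρ = 0.

Order ρ = 0.


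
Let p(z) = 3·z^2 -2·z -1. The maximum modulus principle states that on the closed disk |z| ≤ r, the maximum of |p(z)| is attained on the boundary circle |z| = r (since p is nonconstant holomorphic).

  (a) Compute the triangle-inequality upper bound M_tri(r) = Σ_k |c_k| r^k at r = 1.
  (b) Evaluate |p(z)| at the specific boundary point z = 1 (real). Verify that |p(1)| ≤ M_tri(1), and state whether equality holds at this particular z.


Coefficients: c_0 = -1, c_1 = -2, c_2 = 3. Radius r = 1.
Part (a). Triangle bound: M_tri(r) = Σ_k |c_k| r^k
  = |-1|·1^0 + |-2|·1^1 + |3|·1^2
  = 1 + 2 + 3 = 6.
This bounds M(r) := max_{|z|=r} |p(z)| from above; equality holds iff all terms c_k z^k can be made to align in phase at a single z on |z|=r.
Part (b). At z = 1 (real, on the circle |z| = r):
  p(1) = (-1)·1^0 + (-2)·1^1 + (3)·1^2 = 0.
  |p(1)| = 0.
Check: |p(1)| = 0 ≤ 6 = M_tri(1). ✓ Equality does not hold at z = 1 (the coefficients have mixed signs, so the terms do not all align in phase there).

M_tri(1) = 6; |p(1)| = 0; equality at z=1: no.


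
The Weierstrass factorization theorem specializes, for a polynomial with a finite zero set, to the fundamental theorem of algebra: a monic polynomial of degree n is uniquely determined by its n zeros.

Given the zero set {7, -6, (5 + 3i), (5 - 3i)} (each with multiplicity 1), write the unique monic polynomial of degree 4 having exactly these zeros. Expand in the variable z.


The polynomial is p(z) = ∏_{α ∈ S} (z − α), where S = {7, -6, (5 + 3i), (5 - 3i)}.
Expanding the product yields: p(z) = z^4 -11·z^3 + 2·z^2 + 386·z -1428.
Note conjugate pairs combine to real quadratics: (z − (5+3i))(z − (5−3i)) = z² − 10z + 34.
The resulting polynomial has degree 4 and real coefficients as required.

p(z) = z^4 -11·z^3 + 2·z^2 + 386·z -1428.


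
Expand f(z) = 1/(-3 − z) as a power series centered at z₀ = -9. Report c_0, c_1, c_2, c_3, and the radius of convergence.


Let w = z − z₀, so z = z₀ + w.
Then -3 − z = -3 − (z₀ + w) = (-3 − z₀) − w = 6 − w.
f(z) = 1/(6 − w) = (1/(6)) · 1/(1 − w/(6)) = Σ_{n≥0} w^n / (6)^(n+1).
So c_n = 1/(6)^(n+1):
  c_0 = 1/(6)^1 = 1/6.
  c_1 = 1/(6)^2 = 1/36.
  c_2 = 1/(6)^3 = 1/216.
  c_3 = 1/(6)^4 = 1/1296.
The series is valid for |w/d| < 1, i.e. |z − z₀| < |d|.
Radius of convergence: R = |-3 − z₀| = |6| = 6 (distance from z₀ to the singularity z = -3).

c_0 = 1/6, c_1 = 1/36, c_2 = 1/216, c_3 = 1/1296; R = 6.


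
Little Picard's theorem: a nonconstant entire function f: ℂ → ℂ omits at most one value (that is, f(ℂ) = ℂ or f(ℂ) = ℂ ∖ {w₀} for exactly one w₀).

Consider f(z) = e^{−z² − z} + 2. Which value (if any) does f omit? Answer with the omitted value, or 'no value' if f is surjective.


Little Picard bounds the complement of f(ℂ) to at most one point.
The exponent g(z) = −z² − z is a nonconstant polynomial, hence surjective onto ℂ. So e^{g(z)} takes every value in {e^w : w ∈ ℂ} = ℂ ∖ {0}. Adding 2 shifts the range to ℂ ∖ {2}. f omits exactly 2.

Omitted value: 2.


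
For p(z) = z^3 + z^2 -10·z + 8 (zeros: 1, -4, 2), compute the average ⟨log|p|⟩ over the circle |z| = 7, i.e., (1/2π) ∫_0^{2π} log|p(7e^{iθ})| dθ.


Zeros: -4, 1, 2; r = 7.
Inside |z| < r: -4, 1, 2. Outside (|z| ≥ r): ∅.
p(0) = 8, so log|p(0)| = log(8) = 2.0794.
Apply Jensen: I(r) = log|p(0)| + Σ_k log(r/|z_k|), summed over zeros inside |z| < r.
  log(r/|z_k|) for z_k = 1: log(7/1) = 1.9459
  log(r/|z_k|) for z_k = -4: log(7/4) = 0.5596
  log(r/|z_k|) for z_k = 2: log(7/2) = 1.2528
Sum over inside zeros: 3.7583.
I(r) = log|p(0)| + (inside sum) = 2.0794 + 3.7583 = 5.8377.
Closed form (all zeros inside, monic): I(r) = n·log(r) = 3·log(7) = 5.8377. ✓

I(r) ≈ 5.8377.


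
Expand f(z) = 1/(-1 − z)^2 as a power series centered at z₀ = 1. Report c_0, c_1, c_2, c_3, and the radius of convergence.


Let w = z − z₀, so z = z₀ + w.
Then -1 − z = -1 − (z₀ + w) = (-1 − z₀) − w = -2 − w.
f(z) = 1/(-2 − w)^2 = (1/(-2)^2) · (1 − w/(-2))^{−2}.
By the binomial series (1−u)^{−2} = Σ_{n≥0} C(n+1, 1) u^n for |u|<1, with u = w/(-2):
  c_n = C(n+1, 1) / (-2)^(n+2).
  c_0 = 1/(-2)^2 = 1/4.
  c_1 = 2/(-2)^3 = -1/4.
  c_2 = 3/(-2)^4 = 3/16.
  c_3 = 4/(-2)^5 = -1/8.
The series is valid for |w/d| < 1, i.e. |z − z₀| < |d|.
Radius of convergence: R = |-1 − z₀| = |-2| = 2 (distance from z₀ to the singularity z = -1).

c_0 = 1/4, c_1 = -1/4, c_2 = 3/16, c_3 = -1/8; R = 2.


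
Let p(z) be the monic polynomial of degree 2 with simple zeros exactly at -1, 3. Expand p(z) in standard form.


The polynomial is p(z) = ∏_{α ∈ S} (z − α), where S = {-1, 3}.
Expanding the product yields: p(z) = z^2 -2·z -3.
The resulting polynomial has degree 2 and real coefficients as required.

p(z) = z^2 -2·z -3.


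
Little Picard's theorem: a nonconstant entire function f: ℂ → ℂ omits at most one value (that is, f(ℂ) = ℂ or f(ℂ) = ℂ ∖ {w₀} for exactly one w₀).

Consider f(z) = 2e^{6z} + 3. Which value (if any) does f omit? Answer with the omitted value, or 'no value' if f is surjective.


Little Picard bounds the complement of f(ℂ) to at most one point.
e^{6z} is never zero on ℂ, so 2·e^{6z} takes every value in ℂ ∖ {0}. Adding 3 shifts the range to ℂ ∖ {3}. Thus f omits exactly the value 3.

Omitted value: 3.


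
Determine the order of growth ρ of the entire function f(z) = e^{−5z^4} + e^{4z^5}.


Each summand is entire of order 4 and 5 respectively (as in the single-exponential case). The order of a sum is at most the max of the orders, so ρ ≤ 5. For the lower bound: on |z|=r choose arg z so that 4z^5 is real positive; then |e^{4z^5}| = e^{4r^5} while |e^{-5z^4}| ≤ e^{5r^4} = o(e^{4r^5}). So |f| ≥ e^{4r^5}(1 − o(1)) and ρ ≥ 5. Hence ρ = max(4, 5) = 5.
Therefore ρ = 5.

Order ρ = 5.


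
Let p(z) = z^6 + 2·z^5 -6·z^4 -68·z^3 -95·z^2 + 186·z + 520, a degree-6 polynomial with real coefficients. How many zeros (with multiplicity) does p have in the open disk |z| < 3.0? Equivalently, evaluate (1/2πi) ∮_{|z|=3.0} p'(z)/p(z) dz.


The zeros of p are: (-2 + 1i), (-2 - 1i), 2, (-2 + 3i), (-2 - 3i), 4.
Their magnitudes are: 2.236, 2.236, 2, 3.606, 3.606, 4.
Zeros with |z| < R = 3.0: (-2 + 1i), (-2 - 1i), 2.
Count = 3.
By the argument principle, (1/2πi) ∮_{|z|=R} p'(z)/p(z) dz equals exactly this count.

Number of zeros inside |z| < 3.0: 3.


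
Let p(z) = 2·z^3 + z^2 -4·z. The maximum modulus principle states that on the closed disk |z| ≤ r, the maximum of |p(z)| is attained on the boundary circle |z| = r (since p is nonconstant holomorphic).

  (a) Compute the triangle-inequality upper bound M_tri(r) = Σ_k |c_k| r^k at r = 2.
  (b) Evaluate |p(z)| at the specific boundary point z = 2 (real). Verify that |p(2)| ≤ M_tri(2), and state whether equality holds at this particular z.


Coefficients: c_0 = 0, c_1 = -4, c_2 = 1, c_3 = 2. Radius r = 2.
Part (a). Triangle bound: M_tri(r) = Σ_k |c_k| r^k
  = |0|·2^0 + |-4|·2^1 + |1|·2^2 + |2|·2^3
  = 0 + 8 + 4 + 16 = 28.
This bounds M(r) := max_{|z|=r} |p(z)| from above; equality holds iff all terms c_k z^k can be made to align in phase at a single z on |z|=r.
Part (b). At z = 2 (real, on the circle |z| = r):
  p(2) = (0)·2^0 + (-4)·2^1 + (1)·2^2 + (2)·2^3 = 12.
  |p(2)| = 12.
Check: |p(2)| = 12 ≤ 28 = M_tri(2). ✓ Equality does not hold at z = 2 (the coefficients have mixed signs, so the terms do not all align in phase there).

M_tri(2) = 28; |p(2)| = 12; equality at z=2: no.


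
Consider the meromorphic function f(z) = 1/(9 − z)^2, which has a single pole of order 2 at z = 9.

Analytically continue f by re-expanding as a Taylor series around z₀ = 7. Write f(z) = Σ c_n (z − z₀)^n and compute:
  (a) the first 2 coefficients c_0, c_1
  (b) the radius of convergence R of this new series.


Let w = z − z₀, so z = z₀ + w.
Then 9 − z = 9 − (z₀ + w) = (9 − z₀) − w = 2 − w.
f(z) = 1/(2 − w)^2 = (1/(2)^2) · (1 − w/(2))^{−2}.
By the binomial series (1−u)^{−2} = Σ_{n≥0} C(n+1, 1) u^n for |u|<1, with u = w/(2):
  c_n = C(n+1, 1) / (2)^(n+2).
  c_0 = 1/(2)^2 = 1/4.
  c_1 = 2/(2)^3 = 1/4.
The series is valid for |w/d| < 1, i.e. |z − z₀| < |d|.
Radius of convergence: R = |9 − z₀| = |2| = 2 (distance from z₀ to the singularity z = 9).

c_0 = 1/4, c_1 = 1/4; R = 2.


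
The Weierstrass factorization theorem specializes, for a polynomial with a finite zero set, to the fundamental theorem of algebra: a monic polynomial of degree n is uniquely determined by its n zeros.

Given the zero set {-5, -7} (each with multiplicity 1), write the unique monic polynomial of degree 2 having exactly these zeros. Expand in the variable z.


The polynomial is p(z) = ∏_{α ∈ S} (z − α), where S = {-5, -7}.
Expanding the product yields: p(z) = z^2 + 12·z + 35.
The resulting polynomial has degree 2 and real coefficients as required.

p(z) = z^2 + 12·z + 35.


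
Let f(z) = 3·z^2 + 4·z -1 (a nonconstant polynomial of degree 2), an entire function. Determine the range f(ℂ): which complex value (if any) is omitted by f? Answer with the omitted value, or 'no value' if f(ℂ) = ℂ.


Little Picard bounds the complement of f(ℂ) to at most one point.
For every w ∈ ℂ, the equation p(z) − w = 0 is a nonconstant polynomial in z and hence has at least one root by the fundamental theorem of algebra. So p is surjective onto ℂ, omitting no value.

Omitted value: no value.


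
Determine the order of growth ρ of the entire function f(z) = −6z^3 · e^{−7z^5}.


M(r) = max_{|z|=r} |-6|·|z|^3·|e^{−7z^5}| = 6·r^3 · e^{7r^5} (the factors attain their maxima compatibly on |z|=r). Then log M(r) = log 6 + 3·log r + 7r^5, dominated by the last term, so log log M(r) ~ 5·log r. The polynomial factor -6z^3 contributes only a log r term and does not affect the order. ρ = 5.
Therefore ρ = 5.

Order ρ = 5.


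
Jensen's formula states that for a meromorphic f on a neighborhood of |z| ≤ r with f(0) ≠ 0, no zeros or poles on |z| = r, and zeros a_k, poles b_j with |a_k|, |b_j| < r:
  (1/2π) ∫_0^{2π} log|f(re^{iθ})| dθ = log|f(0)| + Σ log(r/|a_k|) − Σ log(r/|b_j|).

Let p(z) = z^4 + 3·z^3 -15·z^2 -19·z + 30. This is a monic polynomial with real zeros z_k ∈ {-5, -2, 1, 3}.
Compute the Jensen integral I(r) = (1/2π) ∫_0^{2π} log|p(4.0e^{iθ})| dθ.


Zeros: -5, -2, 1, 3; r = 4.0.
Inside |z| < r: -2, 1, 3. Outside (|z| ≥ r): -5.
p(0) = 30, so log|p(0)| = log(30) = 3.4012.
Apply Jensen: I(r) = log|p(0)| + Σ_k log(r/|z_k|), summed over zeros inside |z| < r.
  log(r/|z_k|) for z_k = -2: log(4.0/2) = 0.6931
  log(r/|z_k|) for z_k = 1: log(4.0/1) = 1.3863
  log(r/|z_k|) for z_k = 3: log(4.0/3) = 0.2877
  Outside zeros (-5) contribute nothing to the Jensen sum.
Sum over inside zeros: 2.3671.
I(r) = log|p(0)| + (inside sum) = 3.4012 + 2.3671 = 5.7683.
Note: since some zeros are outside |z| ≤ r, the simplified n·log(r) form does NOT apply — only the inside zeros contribute.

I(r) ≈ 5.7683.


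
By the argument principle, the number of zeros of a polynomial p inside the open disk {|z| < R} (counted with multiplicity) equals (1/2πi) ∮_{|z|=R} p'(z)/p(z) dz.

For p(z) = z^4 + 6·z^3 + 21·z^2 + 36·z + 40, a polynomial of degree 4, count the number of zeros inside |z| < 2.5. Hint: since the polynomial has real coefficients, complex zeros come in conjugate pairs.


The zeros of p are: (-2 + 2i), (-2 - 2i), (-1 + 2i), (-1 - 2i).
Their magnitudes are: 2.828, 2.828, 2.236, 2.236.
Zeros with |z| < R = 2.5: (-1 + 2i), (-1 - 2i).
Count = 2.
By the argument principle, (1/2πi) ∮_{|z|=R} p'(z)/p(z) dz equals exactly this count.

Number of zeros inside |z| < 2.5: 2.


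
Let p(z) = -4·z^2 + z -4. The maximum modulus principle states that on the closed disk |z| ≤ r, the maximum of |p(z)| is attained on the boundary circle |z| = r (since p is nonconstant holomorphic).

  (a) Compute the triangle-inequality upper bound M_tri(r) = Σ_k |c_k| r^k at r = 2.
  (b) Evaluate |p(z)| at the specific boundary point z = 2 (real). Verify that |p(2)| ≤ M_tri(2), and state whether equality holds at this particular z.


Coefficients: c_0 = -4, c_1 = 1, c_2 = -4. Radius r = 2.
Part (a). Triangle bound: M_tri(r) = Σ_k |c_k| r^k
  = |-4|·2^0 + |1|·2^1 + |-4|·2^2
  = 4 + 2 + 16 = 22.
This bounds M(r) := max_{|z|=r} |p(z)| from above; equality holds iff all terms c_k z^k can be made to align in phase at a single z on |z|=r.
Part (b). At z = 2 (real, on the circle |z| = r):
  p(2) = (-4)·2^0 + (1)·2^1 + (-4)·2^2 = -18.
  |p(2)| = 18.
Check: |p(2)| = 18 ≤ 22 = M_tri(2). ✓ Equality does not hold at z = 2 (the coefficients have mixed signs, so the terms do not all align in phase there).

M_tri(2) = 22; |p(2)| = 18; equality at z=2: no.


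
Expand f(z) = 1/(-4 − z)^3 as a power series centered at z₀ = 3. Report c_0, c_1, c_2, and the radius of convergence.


Let w = z − z₀, so z = z₀ + w.
Then -4 − z = -4 − (z₀ + w) = (-4 − z₀) − w = -7 − w.
f(z) = 1/(-7 − w)^3 = (1/(-7)^3) · (1 − w/(-7))^{−3}.
By the binomial series (1−u)^{−3} = Σ_{n≥0} C(n+2, 2) u^n for |u|<1, with u = w/(-7):
  c_n = C(n+2, 2) / (-7)^(n+3).
  c_0 = 1/(-7)^3 = -1/343.
  c_1 = 3/(-7)^4 = 3/2401.
  c_2 = 6/(-7)^5 = -6/16807.
The series is valid for |w/d| < 1, i.e. |z − z₀| < |d|.
Radius of convergence: R = |-4 − z₀| = |-7| = 7 (distance from z₀ to the singularity z = -4).

c_0 = -1/343, c_1 = 3/2401, c_2 = -6/16807; R = 7.


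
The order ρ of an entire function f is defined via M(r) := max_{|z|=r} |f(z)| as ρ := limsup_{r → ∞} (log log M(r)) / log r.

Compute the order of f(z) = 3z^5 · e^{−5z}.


M(r) = max_{|z|=r} |3|·|z|^5·|e^{−5z}| = 3·r^5 · e^{5r^1} (the factors attain their maxima compatibly on |z|=r). Then log M(r) = log 3 + 5·log r + 5r^1, dominated by the last term, so log log M(r) ~ 1·log r. The polynomial factor 3z^5 contributes only a log r term and does not affect the order. ρ = 1.
Therefore ρ = 1.

Order ρ = 1.


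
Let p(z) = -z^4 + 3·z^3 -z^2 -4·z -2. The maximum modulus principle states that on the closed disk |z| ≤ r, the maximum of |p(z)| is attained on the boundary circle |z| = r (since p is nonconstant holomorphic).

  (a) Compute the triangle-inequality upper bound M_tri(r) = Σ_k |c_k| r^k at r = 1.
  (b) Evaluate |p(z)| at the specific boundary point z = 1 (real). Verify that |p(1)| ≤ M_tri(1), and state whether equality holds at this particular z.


Coefficients: c_0 = -2, c_1 = -4, c_2 = -1, c_3 = 3, c_4 = -1. Radius r = 1.
Part (a). Triangle bound: M_tri(r) = Σ_k |c_k| r^k
  = |-2|·1^0 + |-4|·1^1 + |-1|·1^2 + |3|·1^3 + |-1|·1^4
  = 2 + 4 + 1 + 3 + 1 = 11.
This bounds M(r) := max_{|z|=r} |p(z)| from above; equality holds iff all terms c_k z^k can be made to align in phase at a single z on |z|=r.
Part (b). At z = 1 (real, on the circle |z| = r):
  p(1) = (-2)·1^0 + (-4)·1^1 + (-1)·1^2 + (3)·1^3 + (-1)·1^4 = -5.
  |p(1)| = 5.
Check: |p(1)| = 5 ≤ 11 = M_tri(1). ✓ Equality does not hold at z = 1 (the coefficients have mixed signs, so the terms do not all align in phase there).

M_tri(1) = 11; |p(1)| = 5; equality at z=1: no.


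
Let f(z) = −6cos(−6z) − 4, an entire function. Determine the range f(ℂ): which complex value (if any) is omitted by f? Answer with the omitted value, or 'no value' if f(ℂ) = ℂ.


Little Picard bounds the complement of f(ℂ) to at most one point.
cos is entire and surjective onto ℂ: for every w ∈ ℂ, cos(ζ) = w has a solution ζ ∈ ℂ (e.g., via the complex inverse arccos). With ζ = −6z this gives z = ζ/(-6). Then -6·cos(−6z) takes every value in -6·ℂ = ℂ, and adding -4 is a bijection of ℂ. So f is surjective and omits no value. (Note: only on the real line is cos bounded by [−1, 1].)

Omitted value: no value.


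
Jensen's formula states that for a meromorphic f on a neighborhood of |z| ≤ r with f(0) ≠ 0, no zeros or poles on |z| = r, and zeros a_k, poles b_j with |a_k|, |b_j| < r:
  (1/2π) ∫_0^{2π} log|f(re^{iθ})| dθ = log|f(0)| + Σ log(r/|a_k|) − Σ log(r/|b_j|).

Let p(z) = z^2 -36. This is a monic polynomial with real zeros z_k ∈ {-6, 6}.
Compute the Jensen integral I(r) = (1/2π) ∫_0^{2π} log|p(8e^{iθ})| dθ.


Zeros: -6, 6; r = 8.
Inside |z| < r: -6, 6. Outside (|z| ≥ r): ∅.
p(0) = -36, so log|p(0)| = log(36) = 3.5835.
Apply Jensen: I(r) = log|p(0)| + Σ_k log(r/|z_k|), summed over zeros inside |z| < r.
  log(r/|z_k|) for z_k = -6: log(8/6) = 0.2877
  log(r/|z_k|) for z_k = 6: log(8/6) = 0.2877
Sum over inside zeros: 0.5754.
I(r) = log|p(0)| + (inside sum) = 3.5835 + 0.5754 = 4.1589.
Closed form (all zeros inside, monic): I(r) = n·log(r) = 2·log(8) = 4.1589. ✓

I(r) ≈ 4.1589.


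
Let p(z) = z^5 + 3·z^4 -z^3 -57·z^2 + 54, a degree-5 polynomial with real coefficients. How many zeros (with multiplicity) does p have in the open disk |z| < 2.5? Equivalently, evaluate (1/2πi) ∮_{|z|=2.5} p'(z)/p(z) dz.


The zeros of p are: 3, (-3 + 3i), (-3 - 3i), 1, -1.
Their magnitudes are: 3, 4.243, 4.243, 1, 1.
Zeros with |z| < R = 2.5: 1, -1.
Count = 2.
By the argument principle, (1/2πi) ∮_{|z|=R} p'(z)/p(z) dz equals exactly this count.

Number of zeros inside |z| < 2.5: 2.


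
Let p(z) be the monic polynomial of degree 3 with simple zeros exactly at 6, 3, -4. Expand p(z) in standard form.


The polynomial is p(z) = ∏_{α ∈ S} (z − α), where S = {6, 3, -4}.
Expanding the product yields: p(z) = z^3 -5·z^2 -18·z + 72.
The resulting polynomial has degree 3 and real coefficients as required.

p(z) = z^3 -5·z^2 -18·z + 72.


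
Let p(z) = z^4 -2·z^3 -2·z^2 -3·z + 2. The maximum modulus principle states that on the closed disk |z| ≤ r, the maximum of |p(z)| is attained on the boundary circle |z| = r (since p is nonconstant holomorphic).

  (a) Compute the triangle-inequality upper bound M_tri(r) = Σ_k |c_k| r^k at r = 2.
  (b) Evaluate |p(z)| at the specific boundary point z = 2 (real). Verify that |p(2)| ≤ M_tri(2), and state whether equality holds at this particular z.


Coefficients: c_0 = 2, c_1 = -3, c_2 = -2, c_3 = -2, c_4 = 1. Radius r = 2.
Part (a). Triangle bound: M_tri(r) = Σ_k |c_k| r^k
  = |2|·2^0 + |-3|·2^1 + |-2|·2^2 + |-2|·2^3 + |1|·2^4
  = 2 + 6 + 8 + 16 + 16 = 48.
This bounds M(r) := max_{|z|=r} |p(z)| from above; equality holds iff all terms c_k z^k can be made to align in phase at a single z on |z|=r.
Part (b). At z = 2 (real, on the circle |z| = r):
  p(2) = (2)·2^0 + (-3)·2^1 + (-2)·2^2 + (-2)·2^3 + (1)·2^4 = -12.
  |p(2)| = 12.
Check: |p(2)| = 12 ≤ 48 = M_tri(2). ✓ Equality does not hold at z = 2 (the coefficients have mixed signs, so the terms do not all align in phase there).

M_tri(2) = 48; |p(2)| = 12; equality at z=2: no.


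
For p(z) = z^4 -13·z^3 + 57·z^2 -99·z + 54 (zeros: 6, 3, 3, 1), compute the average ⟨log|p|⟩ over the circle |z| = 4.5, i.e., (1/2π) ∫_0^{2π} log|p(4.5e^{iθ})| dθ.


Zeros: 1, 3, 3, 6; r = 4.5.
Inside |z| < r: 1, 3, 3. Outside (|z| ≥ r): 6.
p(0) = 54, so log|p(0)| = log(54) = 3.9890.
Apply Jensen: I(r) = log|p(0)| + Σ_k log(r/|z_k|), summed over zeros inside |z| < r.
  log(r/|z_k|) for z_k = 3: log(4.5/3) = 0.4055
  log(r/|z_k|) for z_k = 3: log(4.5/3) = 0.4055
  log(r/|z_k|) for z_k = 1: log(4.5/1) = 1.5041
  Outside zeros (6) contribute nothing to the Jensen sum.
Sum over inside zeros: 2.3150.
I(r) = log|p(0)| + (inside sum) = 3.9890 + 2.3150 = 6.3040.
Note: since some zeros are outside |z| ≤ r, the simplified n·log(r) form does NOT apply — only the inside zeros contribute.

I(r) ≈ 6.3040.


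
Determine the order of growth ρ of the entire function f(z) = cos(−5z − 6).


cos(w) is a linear combination of e^{iw} and e^{−iw} (or e^w, e^{−w} in the hyperbolic case), so |cos(w)| ≤ e^{|w|}. With w = −5z − 6, |w| ≤ 5|z| + 6 = 5r + 6 on |z| = r, giving M(r) ≤ e^{5r + 6}, so ρ ≤ 1. On a suitable ray (z = it for sin/cos; z = t for sinh/cosh, t real → ∞), |cos(−5z − 6)| grows like e^{5|t|}/2, so ρ ≥ 1. Hence ρ = 1.
Therefore ρ = 1.

Order ρ = 1.


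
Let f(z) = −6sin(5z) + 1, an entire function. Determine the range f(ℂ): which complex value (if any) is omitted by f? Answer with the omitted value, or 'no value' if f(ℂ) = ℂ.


Little Picard bounds the complement of f(ℂ) to at most one point.
sin is entire and surjective onto ℂ: for every w ∈ ℂ, sin(ζ) = w has a solution ζ ∈ ℂ (e.g., via the complex inverse arcsin). With ζ = 5z this gives z = ζ/(5). Then -6·sin(5z) takes every value in -6·ℂ = ℂ, and adding 1 is a bijection of ℂ. So f is surjective and omits no value. (Note: only on the real line is sin bounded by [−1, 1].)

Omitted value: no value.


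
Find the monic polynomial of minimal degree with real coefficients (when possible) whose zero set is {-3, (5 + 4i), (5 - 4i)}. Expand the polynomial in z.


The polynomial is p(z) = ∏_{α ∈ S} (z − α), where S = {-3, (5 + 4i), (5 - 4i)}.
Expanding the product yields: p(z) = z^3 -7·z^2 + 11·z + 123.
Note conjugate pairs combine to real quadratics: (z − (5+4i))(z − (5−4i)) = z² − 10z + 41.
The resulting polynomial has degree 3 and real coefficients as required.

p(z) = z^3 -7·z^2 + 11·z + 123.


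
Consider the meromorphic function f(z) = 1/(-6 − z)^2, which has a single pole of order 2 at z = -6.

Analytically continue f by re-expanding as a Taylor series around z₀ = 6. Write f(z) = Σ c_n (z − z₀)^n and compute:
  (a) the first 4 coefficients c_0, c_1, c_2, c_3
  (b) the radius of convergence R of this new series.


Let w = z − z₀, so z = z₀ + w.
Then -6 − z = -6 − (z₀ + w) = (-6 − z₀) − w = -12 − w.
f(z) = 1/(-12 − w)^2 = (1/(-12)^2) · (1 − w/(-12))^{−2}.
By the binomial series (1−u)^{−2} = Σ_{n≥0} C(n+1, 1) u^n for |u|<1, with u = w/(-12):
  c_n = C(n+1, 1) / (-12)^(n+2).
  c_0 = 1/(-12)^2 = 1/144.
  c_1 = 2/(-12)^3 = -1/864.
  c_2 = 3/(-12)^4 = 1/6912.
  c_3 = 4/(-12)^5 = -1/62208.
The series is valid for |w/d| < 1, i.e. |z − z₀| < |d|.
Radius of convergence: R = |-6 − z₀| = |-12| = 12 (distance from z₀ to the singularity z = -6).

c_0 = 1/144, c_1 = -1/864, c_2 = 1/6912, c_3 = -1/62208; R = 12.


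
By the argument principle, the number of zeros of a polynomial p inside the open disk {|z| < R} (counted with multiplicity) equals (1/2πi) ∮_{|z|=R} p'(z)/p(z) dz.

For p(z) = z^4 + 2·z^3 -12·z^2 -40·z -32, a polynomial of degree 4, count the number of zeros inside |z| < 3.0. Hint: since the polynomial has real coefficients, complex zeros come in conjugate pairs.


The zeros of p are: 4, -2, -2, -2.
Their magnitudes are: 4, 2, 2, 2.
Zeros with |z| < R = 3.0: -2, -2, -2.
Count = 3.
By the argument principle, (1/2πi) ∮_{|z|=R} p'(z)/p(z) dz equals exactly this count.

Number of zeros inside |z| < 3.0: 3.


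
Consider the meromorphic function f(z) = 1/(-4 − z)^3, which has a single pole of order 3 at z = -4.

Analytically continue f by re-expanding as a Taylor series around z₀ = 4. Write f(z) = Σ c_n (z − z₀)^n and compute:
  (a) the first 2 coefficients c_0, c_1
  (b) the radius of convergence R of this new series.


Let w = z − z₀, so z = z₀ + w.
Then -4 − z = -4 − (z₀ + w) = (-4 − z₀) − w = -8 − w.
f(z) = 1/(-8 − w)^3 = (1/(-8)^3) · (1 − w/(-8))^{−3}.
By the binomial series (1−u)^{−3} = Σ_{n≥0} C(n+2, 2) u^n for |u|<1, with u = w/(-8):
  c_n = C(n+2, 2) / (-8)^(n+3).
  c_0 = 1/(-8)^3 = -1/512.
  c_1 = 3/(-8)^4 = 3/4096.
The series is valid for |w/d| < 1, i.e. |z − z₀| < |d|.
Radius of convergence: R = |-4 − z₀| = |-8| = 8 (distance from z₀ to the singularity z = -4).

c_0 = -1/512, c_1 = 3/4096; R = 8.


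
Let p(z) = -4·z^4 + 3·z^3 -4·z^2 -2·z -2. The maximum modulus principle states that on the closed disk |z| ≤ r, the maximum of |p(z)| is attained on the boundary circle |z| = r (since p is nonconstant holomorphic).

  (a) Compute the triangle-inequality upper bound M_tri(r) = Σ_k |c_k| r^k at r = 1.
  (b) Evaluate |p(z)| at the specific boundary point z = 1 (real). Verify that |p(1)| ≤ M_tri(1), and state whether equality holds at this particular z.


Coefficients: c_0 = -2, c_1 = -2, c_2 = -4, c_3 = 3, c_4 = -4. Radius r = 1.
Part (a). Triangle bound: M_tri(r) = Σ_k |c_k| r^k
  = |-2|·1^0 + |-2|·1^1 + |-4|·1^2 + |3|·1^3 + |-4|·1^4
  = 2 + 2 + 4 + 3 + 4 = 15.
This bounds M(r) := max_{|z|=r} |p(z)| from above; equality holds iff all terms c_k z^k can be made to align in phase at a single z on |z|=r.
Part (b). At z = 1 (real, on the circle |z| = r):
  p(1) = (-2)·1^0 + (-2)·1^1 + (-4)·1^2 + (3)·1^3 + (-4)·1^4 = -9.
  |p(1)| = 9.
Check: |p(1)| = 9 ≤ 15 = M_tri(1). ✓ Equality does not hold at z = 1 (the coefficients have mixed signs, so the terms do not all align in phase there).

M_tri(1) = 15; |p(1)| = 9; equality at z=1: no.


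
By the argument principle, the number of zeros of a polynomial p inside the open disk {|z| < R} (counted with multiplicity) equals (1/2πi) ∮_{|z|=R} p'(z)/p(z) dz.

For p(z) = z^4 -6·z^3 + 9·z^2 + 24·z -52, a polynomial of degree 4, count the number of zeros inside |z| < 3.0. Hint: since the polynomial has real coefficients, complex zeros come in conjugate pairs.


The zeros of p are: -2, 2, (3 + 2i), (3 - 2i).
Their magnitudes are: 2, 2, 3.606, 3.606.
Zeros with |z| < R = 3.0: -2, 2.
Count = 2.
By the argument principle, (1/2πi) ∮_{|z|=R} p'(z)/p(z) dz equals exactly this count.

Number of zeros inside |z| < 3.0: 2.


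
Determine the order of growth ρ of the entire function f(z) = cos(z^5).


Write cos(w) = (e^{iw} ± e^{−iw})/(2 or 2i), so |cos(w)| ≤ e^{|w|}. With w = z^5, |w| ≤ 1r^5 + 0 on |z|=r, giving M(r) ≤ e^{1r^5 + 0} and ρ ≤ 5. For the lower bound, choose z on |z|=r with 1z^5 purely imaginary of modulus 1r^5; then |cos(z^5)| grows like e^{1r^5}/2, so ρ ≥ 5. Hence ρ = 5.
Therefore ρ = 5.

Order ρ = 5.


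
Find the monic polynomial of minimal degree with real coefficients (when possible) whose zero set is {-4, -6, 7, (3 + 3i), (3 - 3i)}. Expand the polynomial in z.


The polynomial is p(z) = ∏_{α ∈ S} (z − α), where S = {-4, -6, 7, (3 + 3i), (3 - 3i)}.
Expanding the product yields: p(z) = z^5 -3·z^4 -46·z^3 + 162·z^2 + 180·z -3024.
Note conjugate pairs combine to real quadratics: (z − (3+3i))(z − (3−3i)) = z² − 6z + 18.
The resulting polynomial has degree 5 and real coefficients as required.

p(z) = z^5 -3·z^4 -46·z^3 + 162·z^2 + 180·z -3024.


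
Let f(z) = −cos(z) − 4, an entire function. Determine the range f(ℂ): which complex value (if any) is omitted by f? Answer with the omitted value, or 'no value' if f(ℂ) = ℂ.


Little Picard bounds the complement of f(ℂ) to at most one point.
cos is entire and surjective onto ℂ: for every w ∈ ℂ, cos(ζ) = w has a solution ζ ∈ ℂ (e.g., via the complex inverse arccos). With ζ = z this gives z = ζ/(1). Then -1·cos(z) takes every value in -1·ℂ = ℂ, and adding -4 is a bijection of ℂ. So f is surjective and omits no value. (Note: only on the real line is cos bounded by [−1, 1].)

Omitted value: no value.


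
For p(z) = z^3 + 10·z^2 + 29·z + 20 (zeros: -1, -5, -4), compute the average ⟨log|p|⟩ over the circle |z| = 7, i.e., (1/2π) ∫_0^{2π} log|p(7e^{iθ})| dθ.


Zeros: -5, -4, -1; r = 7.
Inside |z| < r: -5, -4, -1. Outside (|z| ≥ r): ∅.
p(0) = 20, so log|p(0)| = log(20) = 2.9957.
Apply Jensen: I(r) = log|p(0)| + Σ_k log(r/|z_k|), summed over zeros inside |z| < r.
  log(r/|z_k|) for z_k = -1: log(7/1) = 1.9459
  log(r/|z_k|) for z_k = -5: log(7/5) = 0.3365
  log(r/|z_k|) for z_k = -4: log(7/4) = 0.5596
Sum over inside zeros: 2.8420.
I(r) = log|p(0)| + (inside sum) = 2.9957 + 2.8420 = 5.8377.
Closed form (all zeros inside, monic): I(r) = n·log(r) = 3·log(7) = 5.8377. ✓

I(r) ≈ 5.8377.


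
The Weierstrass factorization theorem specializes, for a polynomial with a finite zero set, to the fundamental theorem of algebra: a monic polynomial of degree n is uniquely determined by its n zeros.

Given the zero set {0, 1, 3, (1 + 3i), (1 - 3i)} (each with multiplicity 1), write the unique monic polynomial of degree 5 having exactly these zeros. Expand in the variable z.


The polynomial is p(z) = ∏_{α ∈ S} (z − α), where S = {0, 1, 3, (1 + 3i), (1 - 3i)}.
Expanding the product yields: p(z) = z^5 -6·z^4 + 21·z^3 -46·z^2 + 30·z.
Note conjugate pairs combine to real quadratics: (z − (1+3i))(z − (1−3i)) = z² − 2z + 10.
The resulting polynomial has degree 5 and real coefficients as required.

p(z) = z^5 -6·z^4 + 21·z^3 -46·z^2 + 30·z.


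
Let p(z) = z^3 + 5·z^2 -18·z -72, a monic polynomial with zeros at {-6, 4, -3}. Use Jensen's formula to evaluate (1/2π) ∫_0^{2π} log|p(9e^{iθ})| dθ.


Zeros: -6, -3, 4; r = 9.
Inside |z| < r: -6, -3, 4. Outside (|z| ≥ r): ∅.
p(0) = -72, so log|p(0)| = log(72) = 4.2767.
Apply Jensen: I(r) = log|p(0)| + Σ_k log(r/|z_k|), summed over zeros inside |z| < r.
  log(r/|z_k|) for z_k = -6: log(9/6) = 0.4055
  log(r/|z_k|) for z_k = 4: log(9/4) = 0.8109
  log(r/|z_k|) for z_k = -3: log(9/3) = 1.0986
Sum over inside zeros: 2.3150.
I(r) = log|p(0)| + (inside sum) = 4.2767 + 2.3150 = 6.5917.
Closed form (all zeros inside, monic): I(r) = n·log(r) = 3·log(9) = 6.5917. ✓

I(r) ≈ 6.5917.


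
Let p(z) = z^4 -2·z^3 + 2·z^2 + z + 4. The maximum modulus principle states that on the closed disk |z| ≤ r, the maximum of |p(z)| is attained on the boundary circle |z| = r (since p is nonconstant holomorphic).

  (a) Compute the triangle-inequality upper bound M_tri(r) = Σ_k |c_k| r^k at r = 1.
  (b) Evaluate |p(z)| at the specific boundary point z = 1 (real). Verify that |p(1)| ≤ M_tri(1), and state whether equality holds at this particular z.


Coefficients: c_0 = 4, c_1 = 1, c_2 = 2, c_3 = -2, c_4 = 1. Radius r = 1.
Part (a). Triangle bound: M_tri(r) = Σ_k |c_k| r^k
  = |4|·1^0 + |1|·1^1 + |2|·1^2 + |-2|·1^3 + |1|·1^4
  = 4 + 1 + 2 + 2 + 1 = 10.
This bounds M(r) := max_{|z|=r} |p(z)| from above; equality holds iff all terms c_k z^k can be made to align in phase at a single z on |z|=r.
Part (b). At z = 1 (real, on the circle |z| = r):
  p(1) = (4)·1^0 + (1)·1^1 + (2)·1^2 + (-2)·1^3 + (1)·1^4 = 6.
  |p(1)| = 6.
Check: |p(1)| = 6 ≤ 10 = M_tri(1). ✓ Equality does not hold at z = 1 (the coefficients have mixed signs, so the terms do not all align in phase there).

M_tri(1) = 10; |p(1)| = 6; equality at z=1: no.
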